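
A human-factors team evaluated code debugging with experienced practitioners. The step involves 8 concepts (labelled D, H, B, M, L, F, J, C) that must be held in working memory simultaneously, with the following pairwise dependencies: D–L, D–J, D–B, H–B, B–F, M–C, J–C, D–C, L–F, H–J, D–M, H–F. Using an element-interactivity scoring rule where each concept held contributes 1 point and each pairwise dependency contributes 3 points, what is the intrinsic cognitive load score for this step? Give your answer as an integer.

44

Count of concepts held simultaneously: 8.
Count of pairwise dependencies listed: 12.
Element contribution: 8 × 1 = 8.
Interaction contribution: 12 × 3 = 36.
Intrinsic load = 8 + 36 = 44.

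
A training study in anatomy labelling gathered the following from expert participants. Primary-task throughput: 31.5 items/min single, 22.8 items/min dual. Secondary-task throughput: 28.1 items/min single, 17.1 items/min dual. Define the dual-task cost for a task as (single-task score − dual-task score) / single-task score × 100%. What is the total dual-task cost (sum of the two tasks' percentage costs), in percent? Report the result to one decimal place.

66.8

Primary cost = (31.5 − 22.8) / 31.5 × 100% = 27.6190%.
Secondary cost = (28.1 − 17.1) / 28.1 × 100% = 39.1459%.
Total = 27.6190% + 39.1459% = 66.7649% ≈ 66.8%.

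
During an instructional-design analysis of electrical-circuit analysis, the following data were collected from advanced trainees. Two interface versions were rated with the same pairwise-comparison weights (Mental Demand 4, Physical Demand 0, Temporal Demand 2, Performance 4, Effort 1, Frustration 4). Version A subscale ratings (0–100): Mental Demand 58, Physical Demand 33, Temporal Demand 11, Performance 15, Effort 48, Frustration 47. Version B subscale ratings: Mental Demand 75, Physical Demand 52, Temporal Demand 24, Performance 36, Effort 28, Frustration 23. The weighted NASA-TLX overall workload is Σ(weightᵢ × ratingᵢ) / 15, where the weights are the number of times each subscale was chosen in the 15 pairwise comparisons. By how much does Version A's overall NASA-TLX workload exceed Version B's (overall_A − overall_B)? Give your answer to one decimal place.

Version A weighted sum = 4·58 + 0·33 + 2·11 + 4·15 + 1·48 + 4·47 = 232 + 0 + 22 + 60 + 48 + 188 = 550; overall_A = 550/15 = 36.6667.
Version B weighted sum = 4·75 + 0·52 + 2·24 + 4·36 + 1·28 + 4·23 = 300 + 0 + 48 + 144 + 28 + 92 = 612; overall_B = 612/15 = 40.8000.
Difference = 36.6667 − 40.8000 = -4.1333 ≈ -4.1.

-4.1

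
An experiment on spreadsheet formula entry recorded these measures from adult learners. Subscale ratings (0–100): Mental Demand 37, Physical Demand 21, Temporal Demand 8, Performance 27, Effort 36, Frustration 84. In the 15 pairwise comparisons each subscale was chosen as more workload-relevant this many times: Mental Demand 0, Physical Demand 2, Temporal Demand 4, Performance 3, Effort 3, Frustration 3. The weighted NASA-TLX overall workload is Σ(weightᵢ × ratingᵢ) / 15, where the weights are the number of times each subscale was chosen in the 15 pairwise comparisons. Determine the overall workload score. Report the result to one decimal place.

34.3

The tallies are the weights (they sum to 15).
Weighted sum = 0·37 + 2·21 + 4·8 + 3·27 + 3·36 + 3·84
            = 0 + 42 + 32 + 81 + 108 + 252 = 515.
Overall workload = 515 / 15 = 34.3333 ≈ 34.3.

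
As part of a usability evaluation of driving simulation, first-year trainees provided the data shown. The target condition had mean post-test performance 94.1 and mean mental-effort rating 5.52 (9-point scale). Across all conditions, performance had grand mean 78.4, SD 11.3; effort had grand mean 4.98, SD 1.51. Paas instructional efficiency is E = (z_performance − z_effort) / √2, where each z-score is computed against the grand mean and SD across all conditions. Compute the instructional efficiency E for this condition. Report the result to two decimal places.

0.73

z_performance = (94.1 − 78.4) / 11.3 = 15.7000 / 11.3 = 1.3894.
z_effort = (5.52 − 4.98) / 1.51 = 0.5400 / 1.51 = 0.3576.
z_P − z_E = 1.3894 − 0.3576 = 1.0318.
E = 1.0318 / √2 = 1.0318 / 1.41421 = 0.7296 ≈ 0.73.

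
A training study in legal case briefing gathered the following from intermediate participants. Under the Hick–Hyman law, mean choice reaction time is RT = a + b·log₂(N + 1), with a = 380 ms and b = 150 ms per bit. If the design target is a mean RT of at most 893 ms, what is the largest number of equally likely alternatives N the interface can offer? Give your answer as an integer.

Set 380 + 150·log₂(N + 1) ≤ 893.
log₂(N + 1) ≤ (893 − 380) / 150 = 3.4200.
N + 1 ≤ 2^3.4200 = 10.7034.
N ≤ 9.7034, so the largest integer N is 9.

9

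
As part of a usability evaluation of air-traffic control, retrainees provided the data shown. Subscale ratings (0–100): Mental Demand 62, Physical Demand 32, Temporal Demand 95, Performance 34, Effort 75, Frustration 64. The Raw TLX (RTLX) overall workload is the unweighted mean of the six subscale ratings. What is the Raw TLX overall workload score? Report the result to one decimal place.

60.3

Sum of ratings = 62 + 32 + 95 + 34 + 75 + 64 = 362.
RTLX = 362 / 6 = 60.3333 ≈ 60.3.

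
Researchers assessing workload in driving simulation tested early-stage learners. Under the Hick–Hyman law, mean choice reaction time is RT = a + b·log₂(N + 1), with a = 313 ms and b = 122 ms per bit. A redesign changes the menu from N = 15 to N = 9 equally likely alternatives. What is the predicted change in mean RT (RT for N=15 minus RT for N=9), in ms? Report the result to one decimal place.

82.7

RT(15) = 313 + 122·log₂(16) = 313 + 122·4.0000 = 801.0000 ms.
RT(9) = 313 + 122·log₂(10) = 313 + 122·3.3219 = 718.2718 ms.
Difference = 801.0000 − 718.2718 = 82.7282 ≈ 82.7 ms.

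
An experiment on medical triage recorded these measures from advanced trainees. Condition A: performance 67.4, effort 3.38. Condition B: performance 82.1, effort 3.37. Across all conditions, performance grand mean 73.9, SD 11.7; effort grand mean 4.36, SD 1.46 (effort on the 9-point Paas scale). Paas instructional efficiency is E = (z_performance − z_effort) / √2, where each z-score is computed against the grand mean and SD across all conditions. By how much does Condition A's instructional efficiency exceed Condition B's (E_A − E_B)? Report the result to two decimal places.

-0.89

Condition A: z_P = (67.4 − 73.9)/11.7 = -0.5556; z_E = (3.38 − 4.36)/1.46 = -0.6712; E_A = (-0.5556 − (-0.6712))/√2 = 0.0817.
Condition B: z_P = (82.1 − 73.9)/11.7 = 0.7009; z_E = (3.37 − 4.36)/1.46 = -0.6781; E_B = (0.7009 − (-0.6781))/√2 = 0.9751.
E_A − E_B = 0.0817 − 0.9751 = -0.8934 ≈ -0.89.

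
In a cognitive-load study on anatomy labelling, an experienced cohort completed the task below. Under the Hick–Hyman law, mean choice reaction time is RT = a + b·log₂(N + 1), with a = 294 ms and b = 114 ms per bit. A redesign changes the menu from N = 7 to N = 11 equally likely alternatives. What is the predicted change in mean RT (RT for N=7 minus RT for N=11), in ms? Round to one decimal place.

-66.7

RT(7) = 294 + 114·log₂(8) = 294 + 114·3.0000 = 636.0000 ms.
RT(11) = 294 + 114·log₂(12) = 294 + 114·3.5850 = 702.6900 ms.
Difference = 636.0000 − 702.6900 = -66.6900 ≈ -66.7 ms.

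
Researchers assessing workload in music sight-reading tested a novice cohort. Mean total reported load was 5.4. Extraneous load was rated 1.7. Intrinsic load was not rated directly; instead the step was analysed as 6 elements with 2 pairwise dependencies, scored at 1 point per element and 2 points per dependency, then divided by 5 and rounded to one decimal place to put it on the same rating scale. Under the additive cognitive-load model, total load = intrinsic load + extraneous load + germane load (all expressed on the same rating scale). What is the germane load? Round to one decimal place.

Intrinsic (element-interactivity): (6 × 1 + 2 × 2) / 5 = 10 / 5 = 2.0000 → 2.0.
germane load = total − intrinsic − extraneous
             = 5.4 − 2.0 − 1.7 = 1.7.

1.7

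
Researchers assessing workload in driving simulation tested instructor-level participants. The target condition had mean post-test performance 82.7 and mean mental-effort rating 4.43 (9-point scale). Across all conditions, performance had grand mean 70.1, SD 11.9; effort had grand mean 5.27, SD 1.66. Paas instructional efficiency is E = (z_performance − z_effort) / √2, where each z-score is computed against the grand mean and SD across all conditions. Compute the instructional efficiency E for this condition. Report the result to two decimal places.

z_performance = (82.7 − 70.1) / 11.9 = 12.6000 / 11.9 = 1.0588.
z_effort = (4.43 − 5.27) / 1.66 = -0.8400 / 1.66 = -0.5060.
z_P − z_E = 1.0588 − (-0.5060) = 1.5648.
E = 1.5648 / √2 = 1.5648 / 1.41421 = 1.1065 ≈ 1.11.

1.11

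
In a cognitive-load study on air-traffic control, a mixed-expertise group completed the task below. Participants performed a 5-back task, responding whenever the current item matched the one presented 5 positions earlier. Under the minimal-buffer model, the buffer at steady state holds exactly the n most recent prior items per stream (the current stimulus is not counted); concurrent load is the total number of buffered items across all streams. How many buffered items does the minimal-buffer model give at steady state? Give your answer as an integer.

5

The buffer holds the 5 most recent prior items.
Steady-state concurrent load = 5 items.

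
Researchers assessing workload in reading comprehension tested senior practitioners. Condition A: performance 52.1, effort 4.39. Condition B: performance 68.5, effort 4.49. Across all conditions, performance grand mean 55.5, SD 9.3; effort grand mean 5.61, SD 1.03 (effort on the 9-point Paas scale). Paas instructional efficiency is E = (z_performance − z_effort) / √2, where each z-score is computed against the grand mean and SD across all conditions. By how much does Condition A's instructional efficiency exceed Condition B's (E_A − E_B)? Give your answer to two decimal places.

Condition A: z_P = (52.1 − 55.5)/9.3 = -0.3656; z_E = (4.39 − 5.61)/1.03 = -1.1845; E_A = (-0.3656 − (-1.1845))/√2 = 0.5790.
Condition B: z_P = (68.5 − 55.5)/9.3 = 1.3978; z_E = (4.49 − 5.61)/1.03 = -1.0874; E_B = (1.3978 − (-1.0874))/√2 = 1.7573.
E_A − E_B = 0.5790 − 1.7573 = -1.1783 ≈ -1.18.

-1.18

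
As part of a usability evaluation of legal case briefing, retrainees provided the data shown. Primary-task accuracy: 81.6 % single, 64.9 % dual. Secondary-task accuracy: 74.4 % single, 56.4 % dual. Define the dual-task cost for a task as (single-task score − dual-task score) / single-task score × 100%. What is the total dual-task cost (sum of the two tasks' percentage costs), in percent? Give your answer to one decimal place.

44.7

Primary cost = (81.6 − 64.9) / 81.6 × 100% = 20.4657%.
Secondary cost = (74.4 − 56.4) / 74.4 × 100% = 24.1935%.
Total = 20.4657% + 24.1935% = 44.6592% ≈ 44.7%.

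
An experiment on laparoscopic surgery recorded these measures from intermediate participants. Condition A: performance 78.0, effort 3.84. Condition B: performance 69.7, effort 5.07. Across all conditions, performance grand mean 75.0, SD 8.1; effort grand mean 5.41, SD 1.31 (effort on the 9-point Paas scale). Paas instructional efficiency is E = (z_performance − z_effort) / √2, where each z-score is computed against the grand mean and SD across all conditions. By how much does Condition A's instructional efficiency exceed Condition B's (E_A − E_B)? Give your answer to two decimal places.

Condition A: z_P = (78.0 − 75.0)/8.1 = 0.3704; z_E = (3.84 − 5.41)/1.31 = -1.1985; E_A = (0.3704 − (-1.1985))/√2 = 1.1094.
Condition B: z_P = (69.7 − 75.0)/8.1 = -0.6543; z_E = (5.07 − 5.41)/1.31 = -0.2595; E_B = (-0.6543 − (-0.2595))/√2 = -0.2792.
E_A − E_B = 1.1094 − (-0.2792) = 1.3886 ≈ 1.39.

1.39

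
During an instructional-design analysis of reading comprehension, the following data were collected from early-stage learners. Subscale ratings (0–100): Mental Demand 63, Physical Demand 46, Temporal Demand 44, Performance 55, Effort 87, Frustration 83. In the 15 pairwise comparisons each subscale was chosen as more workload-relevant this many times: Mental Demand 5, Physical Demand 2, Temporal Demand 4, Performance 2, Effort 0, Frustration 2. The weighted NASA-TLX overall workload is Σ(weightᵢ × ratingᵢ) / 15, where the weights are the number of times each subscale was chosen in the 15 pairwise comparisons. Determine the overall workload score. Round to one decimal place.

The tallies are the weights (they sum to 15).
Weighted sum = 5·63 + 2·46 + 4·44 + 2·55 + 0·87 + 2·83
            = 315 + 92 + 176 + 110 + 0 + 166 = 859.
Overall workload = 859 / 15 = 57.2667 ≈ 57.3.

57.3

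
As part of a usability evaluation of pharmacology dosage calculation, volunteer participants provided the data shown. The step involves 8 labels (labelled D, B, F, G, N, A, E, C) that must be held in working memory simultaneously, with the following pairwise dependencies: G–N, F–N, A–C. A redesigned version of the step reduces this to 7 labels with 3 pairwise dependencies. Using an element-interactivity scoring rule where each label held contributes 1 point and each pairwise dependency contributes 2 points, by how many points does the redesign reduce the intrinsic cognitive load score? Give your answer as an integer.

Original: 8 × 1 + 3 × 2 = 8 + 6 = 14.
Redesigned: 7 × 1 + 3 × 2 = 7 + 6 = 13.
Reduction = 14 − 13 = 1.

1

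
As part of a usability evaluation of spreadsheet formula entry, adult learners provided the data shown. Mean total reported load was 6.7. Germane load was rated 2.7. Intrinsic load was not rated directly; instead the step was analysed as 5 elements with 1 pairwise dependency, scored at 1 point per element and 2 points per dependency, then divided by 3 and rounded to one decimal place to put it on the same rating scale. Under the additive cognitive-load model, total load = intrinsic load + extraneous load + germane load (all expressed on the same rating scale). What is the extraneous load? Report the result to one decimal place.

1.7

Intrinsic (element-interactivity): (5 × 1 + 1 × 2) / 3 = 7 / 3 = 2.3333 → 2.3.
extraneous load = total − intrinsic − germane
             = 6.7 − 2.3 − 2.7 = 1.7.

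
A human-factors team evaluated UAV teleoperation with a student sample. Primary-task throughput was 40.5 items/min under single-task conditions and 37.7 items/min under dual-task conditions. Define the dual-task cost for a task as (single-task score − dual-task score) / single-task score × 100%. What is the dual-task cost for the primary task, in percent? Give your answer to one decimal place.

6.9

Cost = (40.5 − 37.7) / 40.5 × 100%
     = 2.8000 / 40.5 × 100% = 6.9136%.
≈ 6.9%.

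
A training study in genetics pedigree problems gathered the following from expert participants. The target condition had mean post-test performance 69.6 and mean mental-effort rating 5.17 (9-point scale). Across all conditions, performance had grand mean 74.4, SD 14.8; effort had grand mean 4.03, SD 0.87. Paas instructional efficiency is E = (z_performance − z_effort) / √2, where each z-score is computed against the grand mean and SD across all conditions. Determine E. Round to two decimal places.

z_performance = (69.6 − 74.4) / 14.8 = -4.8000 / 14.8 = -0.3243.
z_effort = (5.17 − 4.03) / 0.87 = 1.1400 / 0.87 = 1.3103.
z_P − z_E = -0.3243 − 1.3103 = -1.6346.
E = -1.6346 / √2 = -1.6346 / 1.41421 = -1.1558 ≈ -1.16.

-1.16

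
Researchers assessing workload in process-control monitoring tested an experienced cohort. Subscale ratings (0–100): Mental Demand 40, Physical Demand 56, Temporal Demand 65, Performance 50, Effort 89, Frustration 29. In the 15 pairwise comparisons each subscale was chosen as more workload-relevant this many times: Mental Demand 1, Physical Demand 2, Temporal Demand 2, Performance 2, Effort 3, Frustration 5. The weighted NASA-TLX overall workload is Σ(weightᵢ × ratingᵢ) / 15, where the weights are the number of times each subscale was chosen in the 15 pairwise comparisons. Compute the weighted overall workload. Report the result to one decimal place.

52.9

The tallies are the weights (they sum to 15).
Weighted sum = 1·40 + 2·56 + 2·65 + 2·50 + 3·89 + 5·29
            = 40 + 112 + 130 + 100 + 267 + 145 = 794.
Overall workload = 794 / 15 = 52.9333 ≈ 52.9.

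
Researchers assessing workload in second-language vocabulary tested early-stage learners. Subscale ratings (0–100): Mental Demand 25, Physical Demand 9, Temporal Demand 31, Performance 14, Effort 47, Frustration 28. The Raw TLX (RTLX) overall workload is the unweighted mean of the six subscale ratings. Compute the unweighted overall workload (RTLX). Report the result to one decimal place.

25.7

Sum of ratings = 25 + 9 + 31 + 14 + 47 + 28 = 154.
RTLX = 154 / 6 = 25.6667 ≈ 25.7.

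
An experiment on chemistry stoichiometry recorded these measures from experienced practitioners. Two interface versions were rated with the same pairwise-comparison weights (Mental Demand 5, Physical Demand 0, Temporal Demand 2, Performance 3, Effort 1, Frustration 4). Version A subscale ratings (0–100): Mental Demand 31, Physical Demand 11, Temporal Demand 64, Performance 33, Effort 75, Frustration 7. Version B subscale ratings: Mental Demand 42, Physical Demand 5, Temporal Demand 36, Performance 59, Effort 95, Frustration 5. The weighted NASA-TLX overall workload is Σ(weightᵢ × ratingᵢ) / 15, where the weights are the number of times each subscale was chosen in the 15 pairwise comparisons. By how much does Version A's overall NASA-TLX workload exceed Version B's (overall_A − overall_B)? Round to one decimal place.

Version A weighted sum = 5·31 + 0·11 + 2·64 + 3·33 + 1·75 + 4·7 = 155 + 0 + 128 + 99 + 75 + 28 = 485; overall_A = 485/15 = 32.3333.
Version B weighted sum = 5·42 + 0·5 + 2·36 + 3·59 + 1·95 + 4·5 = 210 + 0 + 72 + 177 + 95 + 20 = 574; overall_B = 574/15 = 38.2667.
Difference = 32.3333 − 38.2667 = -5.9334 ≈ -5.9.

-5.9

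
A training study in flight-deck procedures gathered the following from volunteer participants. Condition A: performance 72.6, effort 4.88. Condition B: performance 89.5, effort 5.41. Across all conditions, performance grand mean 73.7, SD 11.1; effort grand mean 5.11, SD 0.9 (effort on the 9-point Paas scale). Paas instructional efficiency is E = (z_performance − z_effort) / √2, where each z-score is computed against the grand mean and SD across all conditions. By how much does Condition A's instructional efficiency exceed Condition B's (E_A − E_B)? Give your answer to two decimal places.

-0.66

Condition A: z_P = (72.6 − 73.7)/11.1 = -0.0991; z_E = (4.88 − 5.11)/0.9 = -0.2556; E_A = (-0.0991 − (-0.2556))/√2 = 0.1107.
Condition B: z_P = (89.5 − 73.7)/11.1 = 1.4234; z_E = (5.41 − 5.11)/0.9 = 0.3333; E_B = (1.4234 − 0.3333)/√2 = 0.7708.
E_A − E_B = 0.1107 − 0.7708 = -0.6601 ≈ -0.66.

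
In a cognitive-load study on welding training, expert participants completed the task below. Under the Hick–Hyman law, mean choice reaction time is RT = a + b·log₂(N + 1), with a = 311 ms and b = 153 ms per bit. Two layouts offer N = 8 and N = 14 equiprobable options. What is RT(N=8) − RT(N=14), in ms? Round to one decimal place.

RT(8) = 311 + 153·log₂(9) = 311 + 153·3.1699 = 795.9947 ms.
RT(14) = 311 + 153·log₂(15) = 311 + 153·3.9069 = 908.7557 ms.
Difference = 795.9947 − 908.7557 = -112.7610 ≈ -112.8 ms.

-112.8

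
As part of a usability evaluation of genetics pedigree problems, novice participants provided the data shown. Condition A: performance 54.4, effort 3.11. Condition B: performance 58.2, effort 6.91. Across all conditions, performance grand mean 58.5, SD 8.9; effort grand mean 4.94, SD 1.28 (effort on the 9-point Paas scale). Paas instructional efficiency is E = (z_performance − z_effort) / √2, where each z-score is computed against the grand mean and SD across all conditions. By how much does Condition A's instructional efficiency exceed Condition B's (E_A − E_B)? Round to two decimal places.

1.80

Condition A: z_P = (54.4 − 58.5)/8.9 = -0.4607; z_E = (3.11 − 4.94)/1.28 = -1.4297; E_A = (-0.4607 − (-1.4297))/√2 = 0.6852.
Condition B: z_P = (58.2 − 58.5)/8.9 = -0.0337; z_E = (6.91 − 4.94)/1.28 = 1.5391; E_B = (-0.0337 − 1.5391)/√2 = -1.1121.
E_A − E_B = 0.6852 − (-1.1121) = 1.7973 ≈ 1.80.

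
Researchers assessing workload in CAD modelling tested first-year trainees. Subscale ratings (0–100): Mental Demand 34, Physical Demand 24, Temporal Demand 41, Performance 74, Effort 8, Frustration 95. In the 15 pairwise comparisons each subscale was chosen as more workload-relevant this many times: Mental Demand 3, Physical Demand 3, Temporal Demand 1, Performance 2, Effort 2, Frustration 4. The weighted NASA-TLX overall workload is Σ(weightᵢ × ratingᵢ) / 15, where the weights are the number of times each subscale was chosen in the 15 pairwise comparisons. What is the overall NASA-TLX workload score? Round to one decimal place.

The tallies are the weights (they sum to 15).
Weighted sum = 3·34 + 3·24 + 1·41 + 2·74 + 2·8 + 4·95
            = 102 + 72 + 41 + 148 + 16 + 380 = 759.
Overall workload = 759 / 15 = 50.6000 ≈ 50.6.

50.6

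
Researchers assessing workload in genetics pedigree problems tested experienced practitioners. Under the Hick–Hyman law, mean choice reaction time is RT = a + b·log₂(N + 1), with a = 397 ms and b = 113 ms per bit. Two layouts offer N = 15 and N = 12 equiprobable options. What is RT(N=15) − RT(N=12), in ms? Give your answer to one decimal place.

33.9

RT(15) = 397 + 113·log₂(16) = 397 + 113·4.0000 = 849.0000 ms.
RT(12) = 397 + 113·log₂(13) = 397 + 113·3.7004 = 815.1452 ms.
Difference = 849.0000 − 815.1452 = 33.8548 ≈ 33.9 ms.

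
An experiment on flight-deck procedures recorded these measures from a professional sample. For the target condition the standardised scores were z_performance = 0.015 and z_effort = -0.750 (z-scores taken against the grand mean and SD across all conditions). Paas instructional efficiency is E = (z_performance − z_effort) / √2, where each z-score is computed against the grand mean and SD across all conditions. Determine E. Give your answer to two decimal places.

0.54

z_P − z_E = 0.015 − (-0.750) = 0.7650.
E = 0.7650 / √2 = 0.7650 / 1.41421 = 0.5409 ≈ 0.54.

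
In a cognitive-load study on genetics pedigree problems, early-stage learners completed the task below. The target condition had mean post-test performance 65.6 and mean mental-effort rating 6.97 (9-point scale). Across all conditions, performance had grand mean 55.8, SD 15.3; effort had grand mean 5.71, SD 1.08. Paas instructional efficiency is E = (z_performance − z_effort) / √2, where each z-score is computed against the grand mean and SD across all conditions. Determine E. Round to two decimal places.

-0.37

z_performance = (65.6 − 55.8) / 15.3 = 9.8000 / 15.3 = 0.6405.
z_effort = (6.97 − 5.71) / 1.08 = 1.2600 / 1.08 = 1.1667.
z_P − z_E = 0.6405 − 1.1667 = -0.5262.
E = -0.5262 / √2 = -0.5262 / 1.41421 = -0.3721 ≈ -0.37.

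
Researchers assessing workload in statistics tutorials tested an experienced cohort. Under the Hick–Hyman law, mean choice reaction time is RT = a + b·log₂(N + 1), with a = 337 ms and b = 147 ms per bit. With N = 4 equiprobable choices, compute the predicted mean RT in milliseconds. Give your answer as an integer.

678

log₂(4 + 1) = log₂(5) = 2.3219.
RT = 337 + 147 × 2.3219 = 337 + 341.3193 = 678.3193 ms.
≈ 678 ms.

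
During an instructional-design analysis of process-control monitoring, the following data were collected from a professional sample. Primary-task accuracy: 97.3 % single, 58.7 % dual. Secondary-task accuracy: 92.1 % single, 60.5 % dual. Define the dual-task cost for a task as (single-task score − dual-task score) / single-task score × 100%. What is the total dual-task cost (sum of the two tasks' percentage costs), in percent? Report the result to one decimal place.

74.0

Primary cost = (97.3 − 58.7) / 97.3 × 100% = 39.6711%.
Secondary cost = (92.1 − 60.5) / 92.1 × 100% = 34.3105%.
Total = 39.6711% + 34.3105% = 73.9816% ≈ 74.0%.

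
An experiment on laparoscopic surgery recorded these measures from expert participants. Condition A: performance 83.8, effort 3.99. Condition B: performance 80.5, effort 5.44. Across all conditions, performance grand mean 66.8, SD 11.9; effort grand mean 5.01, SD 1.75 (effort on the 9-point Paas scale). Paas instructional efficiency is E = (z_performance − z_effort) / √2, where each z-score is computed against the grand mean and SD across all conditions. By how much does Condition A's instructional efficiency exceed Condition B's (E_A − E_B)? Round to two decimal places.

0.78

Condition A: z_P = (83.8 − 66.8)/11.9 = 1.4286; z_E = (3.99 − 5.01)/1.75 = -0.5829; E_A = (1.4286 − (-0.5829))/√2 = 1.4223.
Condition B: z_P = (80.5 − 66.8)/11.9 = 1.1513; z_E = (5.44 − 5.01)/1.75 = 0.2457; E_B = (1.1513 − 0.2457)/√2 = 0.6404.
E_A − E_B = 1.4223 − 0.6404 = 0.7819 ≈ 0.78.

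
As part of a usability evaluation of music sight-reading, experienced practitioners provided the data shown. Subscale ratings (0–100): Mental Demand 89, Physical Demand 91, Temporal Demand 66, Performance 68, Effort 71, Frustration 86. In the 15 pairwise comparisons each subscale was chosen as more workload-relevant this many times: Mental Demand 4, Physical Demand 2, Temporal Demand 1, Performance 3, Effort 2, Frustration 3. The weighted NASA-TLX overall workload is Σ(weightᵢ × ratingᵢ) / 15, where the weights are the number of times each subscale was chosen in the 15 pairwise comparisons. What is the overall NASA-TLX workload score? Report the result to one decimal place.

80.5

The tallies are the weights (they sum to 15).
Weighted sum = 4·89 + 2·91 + 1·66 + 3·68 + 2·71 + 3·86
            = 356 + 182 + 66 + 204 + 142 + 258 = 1208.
Overall workload = 1208 / 15 = 80.5333 ≈ 80.5.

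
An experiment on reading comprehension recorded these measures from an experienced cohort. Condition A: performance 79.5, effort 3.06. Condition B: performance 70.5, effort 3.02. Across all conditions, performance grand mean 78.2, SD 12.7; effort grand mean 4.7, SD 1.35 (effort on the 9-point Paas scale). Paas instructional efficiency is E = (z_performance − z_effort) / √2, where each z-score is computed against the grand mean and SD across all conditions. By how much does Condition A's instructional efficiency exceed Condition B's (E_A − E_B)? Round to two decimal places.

Condition A: z_P = (79.5 − 78.2)/12.7 = 0.1024; z_E = (3.06 − 4.7)/1.35 = -1.2148; E_A = (0.1024 − (-1.2148))/√2 = 0.9314.
Condition B: z_P = (70.5 − 78.2)/12.7 = -0.6063; z_E = (3.02 − 4.7)/1.35 = -1.2444; E_B = (-0.6063 − (-1.2444))/√2 = 0.4512.
E_A − E_B = 0.9314 − 0.4512 = 0.4802 ≈ 0.48.

0.48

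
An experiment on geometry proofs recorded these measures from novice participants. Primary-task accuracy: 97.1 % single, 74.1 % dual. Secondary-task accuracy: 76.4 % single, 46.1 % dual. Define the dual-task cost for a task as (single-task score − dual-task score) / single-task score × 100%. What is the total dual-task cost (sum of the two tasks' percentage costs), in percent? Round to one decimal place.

Primary cost = (97.1 − 74.1) / 97.1 × 100% = 23.6869%.
Secondary cost = (76.4 − 46.1) / 76.4 × 100% = 39.6597%.
Total = 23.6869% + 39.6597% = 63.3466% ≈ 63.3%.

63.3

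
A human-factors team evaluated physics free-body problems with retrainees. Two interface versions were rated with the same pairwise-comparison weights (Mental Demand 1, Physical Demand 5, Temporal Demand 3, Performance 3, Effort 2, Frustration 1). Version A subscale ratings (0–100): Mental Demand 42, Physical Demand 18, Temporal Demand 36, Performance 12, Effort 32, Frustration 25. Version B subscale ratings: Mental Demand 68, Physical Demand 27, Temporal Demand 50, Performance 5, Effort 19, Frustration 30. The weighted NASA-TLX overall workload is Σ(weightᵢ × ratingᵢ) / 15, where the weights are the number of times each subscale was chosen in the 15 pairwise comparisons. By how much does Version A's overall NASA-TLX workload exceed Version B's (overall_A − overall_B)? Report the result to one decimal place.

Version A weighted sum = 1·42 + 5·18 + 3·36 + 3·12 + 2·32 + 1·25 = 42 + 90 + 108 + 36 + 64 + 25 = 365; overall_A = 365/15 = 24.3333.
Version B weighted sum = 1·68 + 5·27 + 3·50 + 3·5 + 2·19 + 1·30 = 68 + 135 + 150 + 15 + 38 + 30 = 436; overall_B = 436/15 = 29.0667.
Difference = 24.3333 − 29.0667 = -4.7334 ≈ -4.7.

-4.7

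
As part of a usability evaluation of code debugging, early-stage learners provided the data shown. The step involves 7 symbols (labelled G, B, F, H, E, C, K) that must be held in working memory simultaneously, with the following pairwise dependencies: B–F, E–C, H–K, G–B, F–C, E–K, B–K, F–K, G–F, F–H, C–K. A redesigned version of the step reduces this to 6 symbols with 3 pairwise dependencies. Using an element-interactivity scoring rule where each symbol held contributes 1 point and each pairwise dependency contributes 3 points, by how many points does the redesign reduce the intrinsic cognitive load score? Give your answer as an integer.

Original: 7 × 1 + 11 × 3 = 7 + 33 = 40.
Redesigned: 6 × 1 + 3 × 3 = 6 + 9 = 15.
Reduction = 40 − 15 = 25.

25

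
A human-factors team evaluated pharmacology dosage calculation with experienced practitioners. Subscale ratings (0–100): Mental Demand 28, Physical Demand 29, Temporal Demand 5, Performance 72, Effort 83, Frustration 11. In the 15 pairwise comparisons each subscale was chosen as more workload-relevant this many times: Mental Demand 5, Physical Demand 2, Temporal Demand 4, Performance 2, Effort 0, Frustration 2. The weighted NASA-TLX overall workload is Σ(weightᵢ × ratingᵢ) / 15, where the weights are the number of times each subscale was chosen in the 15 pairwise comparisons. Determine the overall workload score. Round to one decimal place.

25.6

The tallies are the weights (they sum to 15).
Weighted sum = 5·28 + 2·29 + 4·5 + 2·72 + 0·83 + 2·11
            = 140 + 58 + 20 + 144 + 0 + 22 = 384.
Overall workload = 384 / 15 = 25.6000 ≈ 25.6.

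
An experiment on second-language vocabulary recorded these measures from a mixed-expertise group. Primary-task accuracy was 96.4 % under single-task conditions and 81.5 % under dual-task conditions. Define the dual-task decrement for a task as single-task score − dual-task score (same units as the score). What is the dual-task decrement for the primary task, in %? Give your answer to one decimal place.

Decrement = 96.4 − 81.5 = 14.9000 % ≈ 14.9 %.

14.9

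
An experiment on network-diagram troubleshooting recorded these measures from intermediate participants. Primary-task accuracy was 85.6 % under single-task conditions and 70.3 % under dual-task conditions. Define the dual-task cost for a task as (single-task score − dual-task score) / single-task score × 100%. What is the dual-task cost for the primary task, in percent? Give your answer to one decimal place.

Cost = (85.6 − 70.3) / 85.6 × 100%
     = 15.3000 / 85.6 × 100% = 17.8738%.
≈ 17.9%.

17.9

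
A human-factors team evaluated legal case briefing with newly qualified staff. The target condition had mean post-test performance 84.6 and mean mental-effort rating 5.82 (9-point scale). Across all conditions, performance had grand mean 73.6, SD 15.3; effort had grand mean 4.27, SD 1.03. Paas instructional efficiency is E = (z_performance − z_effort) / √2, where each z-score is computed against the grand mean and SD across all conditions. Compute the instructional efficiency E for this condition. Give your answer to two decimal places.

z_performance = (84.6 − 73.6) / 15.3 = 11.0000 / 15.3 = 0.7190.
z_effort = (5.82 − 4.27) / 1.03 = 1.5500 / 1.03 = 1.5049.
z_P − z_E = 0.7190 − 1.5049 = -0.7859.
E = -0.7859 / √2 = -0.7859 / 1.41421 = -0.5557 ≈ -0.56.

-0.56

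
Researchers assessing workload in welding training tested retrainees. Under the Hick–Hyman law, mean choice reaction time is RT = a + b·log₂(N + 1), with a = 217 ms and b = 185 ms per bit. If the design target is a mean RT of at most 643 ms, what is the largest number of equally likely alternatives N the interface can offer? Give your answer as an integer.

3

Set 217 + 185·log₂(N + 1) ≤ 643.
log₂(N + 1) ≤ (643 − 217) / 185 = 2.3027.
N + 1 ≤ 2^2.3027 = 4.9338.
N ≤ 3.9338, so the largest integer N is 3.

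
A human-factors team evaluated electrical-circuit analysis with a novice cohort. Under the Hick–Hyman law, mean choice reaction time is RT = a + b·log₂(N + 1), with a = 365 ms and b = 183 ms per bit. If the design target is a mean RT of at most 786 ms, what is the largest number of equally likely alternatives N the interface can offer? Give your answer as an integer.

Set 365 + 183·log₂(N + 1) ≤ 786.
log₂(N + 1) ≤ (786 − 365) / 183 = 2.3005.
N + 1 ≤ 2^2.3005 = 4.9263.
N ≤ 3.9263, so the largest integer N is 3.

3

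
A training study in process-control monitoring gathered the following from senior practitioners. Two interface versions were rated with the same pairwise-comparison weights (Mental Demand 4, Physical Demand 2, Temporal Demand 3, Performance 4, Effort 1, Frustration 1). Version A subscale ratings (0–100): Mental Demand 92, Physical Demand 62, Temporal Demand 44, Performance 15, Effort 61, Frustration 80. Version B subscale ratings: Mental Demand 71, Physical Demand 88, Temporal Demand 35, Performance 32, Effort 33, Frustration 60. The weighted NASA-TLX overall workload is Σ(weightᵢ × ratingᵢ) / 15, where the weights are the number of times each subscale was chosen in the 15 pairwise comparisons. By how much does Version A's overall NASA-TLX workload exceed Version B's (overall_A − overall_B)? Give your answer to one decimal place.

Version A weighted sum = 4·92 + 2·62 + 3·44 + 4·15 + 1·61 + 1·80 = 368 + 124 + 132 + 60 + 61 + 80 = 825; overall_A = 825/15 = 55.0000.
Version B weighted sum = 4·71 + 2·88 + 3·35 + 4·32 + 1·33 + 1·60 = 284 + 176 + 105 + 128 + 33 + 60 = 786; overall_B = 786/15 = 52.4000.
Difference = 55.0000 − 52.4000 = 2.6000 ≈ 2.6.

2.6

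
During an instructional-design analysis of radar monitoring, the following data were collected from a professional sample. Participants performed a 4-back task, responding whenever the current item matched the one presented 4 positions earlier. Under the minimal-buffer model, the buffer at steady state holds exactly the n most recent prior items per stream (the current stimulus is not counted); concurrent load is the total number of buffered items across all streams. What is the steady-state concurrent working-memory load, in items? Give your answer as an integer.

The buffer holds the 4 most recent prior items.
Steady-state concurrent load = 4 items.

4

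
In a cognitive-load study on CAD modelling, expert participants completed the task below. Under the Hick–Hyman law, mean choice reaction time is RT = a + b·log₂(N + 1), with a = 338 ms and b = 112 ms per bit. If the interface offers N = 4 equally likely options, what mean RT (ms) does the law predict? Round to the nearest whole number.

log₂(4 + 1) = log₂(5) = 2.3219.
RT = 338 + 112 × 2.3219 = 338 + 260.0528 = 598.0528 ms.
≈ 598 ms.

598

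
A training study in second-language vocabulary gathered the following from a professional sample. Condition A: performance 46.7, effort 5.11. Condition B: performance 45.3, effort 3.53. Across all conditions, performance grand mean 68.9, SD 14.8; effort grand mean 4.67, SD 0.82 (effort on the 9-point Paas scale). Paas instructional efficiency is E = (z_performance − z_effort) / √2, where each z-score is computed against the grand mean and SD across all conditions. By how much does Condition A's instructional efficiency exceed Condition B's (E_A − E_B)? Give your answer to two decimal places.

Condition A: z_P = (46.7 − 68.9)/14.8 = -1.5000; z_E = (5.11 − 4.67)/0.82 = 0.5366; E_A = (-1.5000 − 0.5366)/√2 = -1.4401.
Condition B: z_P = (45.3 − 68.9)/14.8 = -1.5946; z_E = (3.53 − 4.67)/0.82 = -1.3902; E_B = (-1.5946 − (-1.3902))/√2 = -0.1445.
E_A − E_B = -1.4401 − (-0.1445) = -1.2956 ≈ -1.30.

-1.30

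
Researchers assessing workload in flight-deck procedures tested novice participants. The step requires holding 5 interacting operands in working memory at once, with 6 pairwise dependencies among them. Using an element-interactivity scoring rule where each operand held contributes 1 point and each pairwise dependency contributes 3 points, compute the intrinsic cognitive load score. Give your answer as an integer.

23

Element contribution: 5 × 1 = 5.
Interaction contribution: 6 × 3 = 18.
Intrinsic load = 5 + 18 = 23.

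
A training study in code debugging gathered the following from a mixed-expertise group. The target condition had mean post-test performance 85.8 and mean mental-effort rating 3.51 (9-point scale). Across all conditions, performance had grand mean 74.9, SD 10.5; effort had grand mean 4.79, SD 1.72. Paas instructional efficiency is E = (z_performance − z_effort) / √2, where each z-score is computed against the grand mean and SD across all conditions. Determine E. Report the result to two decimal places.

z_performance = (85.8 − 74.9) / 10.5 = 10.9000 / 10.5 = 1.0381.
z_effort = (3.51 − 4.79) / 1.72 = -1.2800 / 1.72 = -0.7442.
z_P − z_E = 1.0381 − (-0.7442) = 1.7823.
E = 1.7823 / √2 = 1.7823 / 1.41421 = 1.2603 ≈ 1.26.

1.26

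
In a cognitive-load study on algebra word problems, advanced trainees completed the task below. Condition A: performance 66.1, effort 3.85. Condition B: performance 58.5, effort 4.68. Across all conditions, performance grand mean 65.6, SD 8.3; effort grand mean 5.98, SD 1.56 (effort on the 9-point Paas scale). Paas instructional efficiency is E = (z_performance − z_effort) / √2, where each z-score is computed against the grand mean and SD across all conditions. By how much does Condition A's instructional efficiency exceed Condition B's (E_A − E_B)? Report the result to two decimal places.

1.02

Condition A: z_P = (66.1 − 65.6)/8.3 = 0.0602; z_E = (3.85 − 5.98)/1.56 = -1.3654; E_A = (0.0602 − (-1.3654))/√2 = 1.0081.
Condition B: z_P = (58.5 − 65.6)/8.3 = -0.8554; z_E = (4.68 − 5.98)/1.56 = -0.8333; E_B = (-0.8554 − (-0.8333))/√2 = -0.0156.
E_A − E_B = 1.0081 − (-0.0156) = 1.0237 ≈ 1.02.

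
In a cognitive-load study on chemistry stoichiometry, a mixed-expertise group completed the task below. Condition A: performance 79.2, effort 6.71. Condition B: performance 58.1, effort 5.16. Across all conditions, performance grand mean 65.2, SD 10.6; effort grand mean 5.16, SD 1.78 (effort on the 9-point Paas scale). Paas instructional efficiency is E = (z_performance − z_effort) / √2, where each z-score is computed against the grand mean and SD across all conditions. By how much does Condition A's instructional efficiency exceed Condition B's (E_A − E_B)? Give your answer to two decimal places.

Condition A: z_P = (79.2 − 65.2)/10.6 = 1.3208; z_E = (6.71 − 5.16)/1.78 = 0.8708; E_A = (1.3208 − 0.8708)/√2 = 0.3182.
Condition B: z_P = (58.1 − 65.2)/10.6 = -0.6698; z_E = (5.16 − 5.16)/1.78 = 0.0000; E_B = (-0.6698 − 0.0000)/√2 = -0.4736.
E_A − E_B = 0.3182 − (-0.4736) = 0.7918 ≈ 0.79.

0.79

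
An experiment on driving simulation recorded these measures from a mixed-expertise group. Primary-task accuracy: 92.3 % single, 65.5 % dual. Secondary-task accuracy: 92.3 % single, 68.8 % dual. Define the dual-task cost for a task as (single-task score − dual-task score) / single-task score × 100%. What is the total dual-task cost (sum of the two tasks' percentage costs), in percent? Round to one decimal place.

54.5

Primary cost = (92.3 − 65.5) / 92.3 × 100% = 29.0358%.
Secondary cost = (92.3 − 68.8) / 92.3 × 100% = 25.4605%.
Total = 29.0358% + 25.4605% = 54.4963% ≈ 54.5%.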